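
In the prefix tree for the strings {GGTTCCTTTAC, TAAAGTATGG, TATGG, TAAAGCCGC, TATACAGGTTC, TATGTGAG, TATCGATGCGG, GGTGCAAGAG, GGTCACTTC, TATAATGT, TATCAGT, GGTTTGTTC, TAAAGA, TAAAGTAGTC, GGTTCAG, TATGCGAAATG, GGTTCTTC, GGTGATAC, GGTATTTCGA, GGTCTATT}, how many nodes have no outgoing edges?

20

A leaf is a node with no children — equivalently, the end of a word that is not a proper prefix of any other stored word.
Those words: "GGTATTTCGA", "GGTCACTTC", "GGTCTATT", "GGTGATAC", "GGTGCAAGAG", "GGTTCAG", "GGTTCCTTTAC", "GGTTCTTC", "GGTTTGTTC", "TAAAGA", "TAAAGCCGC", "TAAAGTAGTC", "TAAAGTATGG", "TATAATGT", "TATACAGGTTC", "TATCAGT", "TATCGATGCGG", "TATGCGAAATG", "TATGG", "TATGTGAG"
Leaf count: 20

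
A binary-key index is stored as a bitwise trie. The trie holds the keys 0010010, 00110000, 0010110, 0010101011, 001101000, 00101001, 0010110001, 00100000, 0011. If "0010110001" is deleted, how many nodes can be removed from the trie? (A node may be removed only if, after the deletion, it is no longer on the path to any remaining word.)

3

After clearing the end-marker at "0010110001", prune upward until reaching a node still needed by another word.
The suffix "001" (3 nodes) is used only by "0010110001"; "0010110" is itself a stored word, so pruning stops there.
Nodes removed: 3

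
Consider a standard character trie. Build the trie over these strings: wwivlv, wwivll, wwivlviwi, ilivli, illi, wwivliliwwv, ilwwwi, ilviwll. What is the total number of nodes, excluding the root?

33

Trace insertions, counting only characters that open a new branch:
  "wwivlv" → 6 new (w, w, i, v, l, v)
  "wwivll" → prefix "wwivl" already present; 1 new (l)
  "wwivlviwi" → prefix "wwivlv" already present; 3 new (i, w, i)
  "ilivli" → 6 new (i, l, i, v, l, i)
  "illi" → prefix "il" already present; 2 new (l, i)
  "wwivliliwwv" → prefix "wwivl" already present; 6 new (i, l, i, w, w, v)
  "ilwwwi" → prefix "il" already present; 4 new (w, w, w, i)
  "ilviwll" → prefix "il" already present; 5 new (v, i, w, l, l)
Total nodes = 6 + 1 + 3 + 6 + 2 + 6 + 4 + 5 = 33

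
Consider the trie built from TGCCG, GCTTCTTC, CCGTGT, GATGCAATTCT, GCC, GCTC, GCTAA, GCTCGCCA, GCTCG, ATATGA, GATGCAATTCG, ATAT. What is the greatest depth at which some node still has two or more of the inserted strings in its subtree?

Equivalently: take the maximum, over all pairs, of their longest common prefix length.
e.g. "GATGCAATTCG" and "GATGCAATTCT" share the prefix "GATGCAATTC" of length 10; no pair shares a longer one.
Longest shared-prefix length: 10

10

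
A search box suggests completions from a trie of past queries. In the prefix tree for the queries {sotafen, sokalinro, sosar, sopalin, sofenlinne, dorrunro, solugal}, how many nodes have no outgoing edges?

7

A leaf is a node with no children — equivalently, the end of a word that is not a proper prefix of any other stored word.
Those words: "dorrunro", "sofenlinne", "sokalinro", "solugal", "sopalin", "sosar", "sotafen"
Leaf count: 7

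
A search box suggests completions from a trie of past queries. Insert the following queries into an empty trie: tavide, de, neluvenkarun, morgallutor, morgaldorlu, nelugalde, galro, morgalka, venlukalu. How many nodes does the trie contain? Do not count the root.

57

Count nodes per top-level branch (shared prefixes stored once):
  'd'-branch (de): 2 nodes
  'g'-branch (galro): 5 nodes
  'm'-branch (morgaldorlu, morgalka, morgallutor): 18 nodes
  'n'-branch (nelugalde, neluvenkarun): 17 nodes
  't'-branch (tavide): 6 nodes
  'v'-branch (venlukalu): 9 nodes
Sum: 57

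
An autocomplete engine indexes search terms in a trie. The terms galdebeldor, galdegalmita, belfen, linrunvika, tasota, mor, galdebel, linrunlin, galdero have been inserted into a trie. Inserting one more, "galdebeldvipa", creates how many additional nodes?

4

"galdebeld" is already a path in the trie; the remaining "vipa" must be added.
New nodes needed: |"galdebeldvipa"| − 9 = 13 − 9 = 4.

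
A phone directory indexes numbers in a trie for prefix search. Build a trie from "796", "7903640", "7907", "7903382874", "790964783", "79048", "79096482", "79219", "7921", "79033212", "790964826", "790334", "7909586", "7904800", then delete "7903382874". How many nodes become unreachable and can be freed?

Walk "7903382874" from the leaf back toward the root, removing each node that no remaining word uses.
The suffix "82874" (5 nodes) is used only by "7903382874"; the node for "79033" still has the child "2", so pruning stops there.
Nodes removed: 5

5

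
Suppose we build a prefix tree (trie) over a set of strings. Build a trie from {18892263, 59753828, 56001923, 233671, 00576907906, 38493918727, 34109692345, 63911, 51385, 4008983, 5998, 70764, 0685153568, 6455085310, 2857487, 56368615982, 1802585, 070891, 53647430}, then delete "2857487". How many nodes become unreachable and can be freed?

After clearing the end-marker at "2857487", prune upward until reaching a node still needed by another word.
The suffix "857487" (6 nodes) is used only by "2857487"; the node for "2" still has the child "3", so pruning stops there.
Nodes removed: 6

6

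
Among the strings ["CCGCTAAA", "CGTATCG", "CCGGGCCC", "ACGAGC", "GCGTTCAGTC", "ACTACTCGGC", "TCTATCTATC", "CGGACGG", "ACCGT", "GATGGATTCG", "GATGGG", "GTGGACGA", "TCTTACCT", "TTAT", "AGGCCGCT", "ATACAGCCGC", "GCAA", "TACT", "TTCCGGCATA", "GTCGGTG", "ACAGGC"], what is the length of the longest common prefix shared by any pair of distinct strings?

Look for the deepest trie node that still has at least two words in its subtree.
e.g. "GATGGATTCG" and "GATGGG" share the prefix "GATGG" of length 5; no pair shares a longer one.
Longest shared-prefix length: 5

5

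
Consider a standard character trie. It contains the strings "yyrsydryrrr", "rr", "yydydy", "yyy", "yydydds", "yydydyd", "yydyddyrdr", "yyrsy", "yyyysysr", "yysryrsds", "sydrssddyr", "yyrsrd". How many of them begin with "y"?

Traverse to the node for "y", then collect every word in that subtree.
Matches: "yydydds", "yydyddyrdr", "yydydy", "yydydyd", "yyrsrd", "yyrsy", "yyrsydryrrr", "yysryrsds", "yyy", "yyyysysr"
Count: 10

10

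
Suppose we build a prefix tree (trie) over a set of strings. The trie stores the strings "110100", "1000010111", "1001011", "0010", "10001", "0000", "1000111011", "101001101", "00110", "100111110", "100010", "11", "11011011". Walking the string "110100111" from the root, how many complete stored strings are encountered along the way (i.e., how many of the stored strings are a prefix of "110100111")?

Check each prefix of "110100111" against the stored set — each match is an end-marker on the path.
Prefixes of the query that are stored words: "11", "110100"
Count: 2

2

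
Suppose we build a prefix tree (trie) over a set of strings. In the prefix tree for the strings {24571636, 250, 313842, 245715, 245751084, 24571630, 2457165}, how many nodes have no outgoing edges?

7

A leaf is a node with no children — equivalently, the end of a word that is not a proper prefix of any other stored word.
Those words: "245715", "24571630", "24571636", "2457165", "245751084", "250", "313842"
Leaf count: 7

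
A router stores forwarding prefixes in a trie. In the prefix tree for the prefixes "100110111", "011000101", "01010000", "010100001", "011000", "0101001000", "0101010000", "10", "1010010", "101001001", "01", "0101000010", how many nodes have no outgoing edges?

6

Leaves are exactly the stored words that no other stored word extends.
Those words: "0101000010", "0101001000", "0101010000", "011000101", "100110111", "101001001"
Leaf count: 6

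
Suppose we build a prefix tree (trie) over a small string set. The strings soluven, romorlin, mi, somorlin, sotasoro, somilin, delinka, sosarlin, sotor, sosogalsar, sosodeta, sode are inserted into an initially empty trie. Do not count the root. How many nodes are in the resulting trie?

61

For each word, the new-node count is its length minus the longest prefix already in the trie:
  "soluven" → 7 new (s, o, l, u, v, e, n)
  "romorlin" → 8 new (r, o, m, o, r, l, i, n)
  "mi" → 2 new (m, i)
  "somorlin" → prefix "so" already present; 6 new (m, o, r, l, i, n)
  "sotasoro" → prefix "so" already present; 6 new (t, a, s, o, r, o)
  "somilin" → prefix "som" already present; 4 new (i, l, i, n)
  "delinka" → 7 new (d, e, l, i, n, k, a)
  "sosarlin" → prefix "so" already present; 6 new (s, a, r, l, i, n)
  "sotor" → prefix "sot" already present; 2 new (o, r)
  "sosogalsar" → prefix "sos" already present; 7 new (o, g, a, l, s, a, r)
  "sosodeta" → prefix "soso" already present; 4 new (d, e, t, a)
  "sode" → prefix "so" already present; 2 new (d, e)
Total nodes = 7 + 8 + 2 + 6 + 6 + 4 + 7 + 6 + 2 + 7 + 4 + 2 = 61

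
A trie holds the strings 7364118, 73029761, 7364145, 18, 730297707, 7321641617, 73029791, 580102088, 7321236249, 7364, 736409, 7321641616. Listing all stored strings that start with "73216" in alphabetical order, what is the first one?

7321641616

DFS of the "73216" subtree visits, in order: "7321641616", "7321641617"
The 1st is 7321641616.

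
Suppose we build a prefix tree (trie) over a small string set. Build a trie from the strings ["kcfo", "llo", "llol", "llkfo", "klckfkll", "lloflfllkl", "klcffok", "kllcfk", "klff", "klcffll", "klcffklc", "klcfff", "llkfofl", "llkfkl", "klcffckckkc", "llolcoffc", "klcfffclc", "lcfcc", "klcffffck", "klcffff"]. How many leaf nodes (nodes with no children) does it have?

15

Leaves are exactly the stored words that no other stored word extends.
Those words: "kcfo", "klcffckckkc", "klcfffclc", "klcffffck", "klcffklc", "klcffll", "klcffok", "klckfkll", "klff", "kllcfk", "lcfcc", "llkfkl", "llkfofl", "lloflfllkl", "llolcoffc"
Leaf count: 15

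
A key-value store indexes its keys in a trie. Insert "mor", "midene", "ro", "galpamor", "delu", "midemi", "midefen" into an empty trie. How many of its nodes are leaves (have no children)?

A leaf is a node with no children — equivalently, the end of a word that is not a proper prefix of any other stored word.
Those words: "delu", "galpamor", "midefen", "midemi", "midene", "mor", "ro"
Leaf count: 7

7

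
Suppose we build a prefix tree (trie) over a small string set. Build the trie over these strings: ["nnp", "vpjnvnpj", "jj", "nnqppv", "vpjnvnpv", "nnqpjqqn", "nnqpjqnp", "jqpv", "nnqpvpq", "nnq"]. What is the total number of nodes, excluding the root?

30

For each word, the new-node count is its length minus the longest prefix already in the trie:
  "nnp" → 3 new (n, n, p)
  "vpjnvnpj" → 8 new (v, p, j, n, v, n, p, j)
  "jj" → 2 new (j, j)
  "nnqppv" → prefix "nn" already present; 4 new (q, p, p, v)
  "vpjnvnpv" → prefix "vpjnvnp" already present; 1 new (v)
  "nnqpjqqn" → prefix "nnqp" already present; 4 new (j, q, q, n)
  "nnqpjqnp" → prefix "nnqpjq" already present; 2 new (n, p)
  "jqpv" → prefix "j" already present; 3 new (q, p, v)
  "nnqpvpq" → prefix "nnqp" already present; 3 new (v, p, q)
  "nnq" → prefix "nnq" already present; 0 new (none)
Total nodes = 3 + 8 + 2 + 4 + 1 + 4 + 2 + 3 + 3 + 0 = 30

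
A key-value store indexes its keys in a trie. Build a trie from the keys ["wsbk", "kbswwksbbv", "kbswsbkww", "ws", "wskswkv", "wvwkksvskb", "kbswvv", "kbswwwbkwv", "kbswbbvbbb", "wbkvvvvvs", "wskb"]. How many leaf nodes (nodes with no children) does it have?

Leaves are exactly the stored words that no other stored word extends.
Those words: "kbswbbvbbb", "kbswsbkww", "kbswvv", "kbswwksbbv", "kbswwwbkwv", "wbkvvvvvs", "wsbk", "wskb", "wskswkv", "wvwkksvskb"
Leaf count: 10

10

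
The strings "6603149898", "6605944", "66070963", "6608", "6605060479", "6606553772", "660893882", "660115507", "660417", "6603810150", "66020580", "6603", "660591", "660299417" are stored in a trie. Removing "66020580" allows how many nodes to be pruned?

A node on "66020580"'s path can go only if nothing else ends at it or branches off below it.
The suffix "0580" (4 nodes) is used only by "66020580"; the node for "6602" still has the child "9", so pruning stops there.
Nodes removed: 4

4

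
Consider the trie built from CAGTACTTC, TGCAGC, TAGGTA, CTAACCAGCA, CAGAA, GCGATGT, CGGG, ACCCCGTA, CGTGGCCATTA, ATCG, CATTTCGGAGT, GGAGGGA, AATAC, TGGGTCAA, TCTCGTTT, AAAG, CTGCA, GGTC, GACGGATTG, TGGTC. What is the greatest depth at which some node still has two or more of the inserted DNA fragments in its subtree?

3

Equivalently: take the maximum, over all pairs, of their longest common prefix length.
"CAGAA" and "CAGTACTTC" agree on "CAG" (3 characters) before diverging; nothing deeper is shared.
Longest shared-prefix length: 3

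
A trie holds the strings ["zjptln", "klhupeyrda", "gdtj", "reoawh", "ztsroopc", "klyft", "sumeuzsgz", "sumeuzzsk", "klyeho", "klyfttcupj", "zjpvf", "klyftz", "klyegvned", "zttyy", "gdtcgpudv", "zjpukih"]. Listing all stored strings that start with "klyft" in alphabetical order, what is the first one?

Filter for "klyft…" and sort: "klyft", "klyfttcupj", "klyftz"
Position 1: klyft

klyft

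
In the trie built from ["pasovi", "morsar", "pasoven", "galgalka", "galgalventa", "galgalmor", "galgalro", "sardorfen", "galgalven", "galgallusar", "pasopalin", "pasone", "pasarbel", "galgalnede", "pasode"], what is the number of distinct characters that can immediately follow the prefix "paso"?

Walk "paso" from the root, arriving at one node.
Distinct next characters after "paso": d, n, p, v.
That node has 4 child edges.

4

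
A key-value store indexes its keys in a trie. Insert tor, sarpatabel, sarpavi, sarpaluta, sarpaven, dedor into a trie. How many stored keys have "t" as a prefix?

1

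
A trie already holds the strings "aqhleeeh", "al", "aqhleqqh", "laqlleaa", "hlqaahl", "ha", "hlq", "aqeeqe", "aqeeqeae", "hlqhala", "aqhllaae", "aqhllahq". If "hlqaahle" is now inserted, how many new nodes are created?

1

"hlqaahl" is already a path in the trie; the remaining "e" must be added.
Each of the 1 remaining characters creates one node.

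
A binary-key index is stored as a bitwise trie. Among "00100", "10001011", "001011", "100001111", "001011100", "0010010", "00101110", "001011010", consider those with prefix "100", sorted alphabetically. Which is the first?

Filter for "100…" and sort: "100001111", "10001011"
The 1st is 100001111.

100001111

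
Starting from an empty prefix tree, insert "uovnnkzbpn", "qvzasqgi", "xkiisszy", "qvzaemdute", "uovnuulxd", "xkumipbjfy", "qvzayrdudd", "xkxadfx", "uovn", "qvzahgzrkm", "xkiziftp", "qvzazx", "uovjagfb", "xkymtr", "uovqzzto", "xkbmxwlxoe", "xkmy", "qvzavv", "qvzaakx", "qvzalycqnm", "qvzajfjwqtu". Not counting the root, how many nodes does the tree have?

111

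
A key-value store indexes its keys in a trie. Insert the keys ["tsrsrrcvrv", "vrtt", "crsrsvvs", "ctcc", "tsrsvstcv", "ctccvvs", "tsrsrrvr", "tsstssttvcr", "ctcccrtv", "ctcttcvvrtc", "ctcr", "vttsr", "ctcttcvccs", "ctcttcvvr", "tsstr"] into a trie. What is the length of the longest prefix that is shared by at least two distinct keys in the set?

Equivalently: take the maximum, over all pairs, of their longest common prefix length.
"ctcttcvvr" and "ctcttcvvrtc" agree on "ctcttcvvr" (9 characters) before diverging; nothing deeper is shared.
Longest shared-prefix length: 9

9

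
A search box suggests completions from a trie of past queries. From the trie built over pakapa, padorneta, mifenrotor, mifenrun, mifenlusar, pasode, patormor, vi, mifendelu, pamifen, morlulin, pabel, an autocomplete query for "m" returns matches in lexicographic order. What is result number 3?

mifenrotor

Filter for "m…" and sort: "mifendelu", "mifenlusar", "mifenrotor", "mifenrun", "morlulin"
Position 3: mifenrotor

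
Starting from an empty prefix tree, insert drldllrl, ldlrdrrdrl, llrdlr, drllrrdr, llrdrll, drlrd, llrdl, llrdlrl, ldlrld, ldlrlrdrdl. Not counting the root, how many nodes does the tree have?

41

Insert word by word; a character creates a node only if that edge doesn't already exist:
  "drldllrl" → 8 new (d, r, l, d, l, l, r, l)
  "ldlrdrrdrl" → 10 new (l, d, l, r, d, r, r, d, r, l)
  "llrdlr" → prefix "l" already present; 5 new (l, r, d, l, r)
  "drllrrdr" → prefix "drl" already present; 5 new (l, r, r, d, r)
  "llrdrll" → prefix "llrd" already present; 3 new (r, l, l)
  "drlrd" → prefix "drl" already present; 2 new (r, d)
  "llrdl" → prefix "llrdl" already present; 0 new (none)
  "llrdlrl" → prefix "llrdlr" already present; 1 new (l)
  "ldlrld" → prefix "ldlr" already present; 2 new (l, d)
  "ldlrlrdrdl" → prefix "ldlrl" already present; 5 new (r, d, r, d, l)
Total nodes = 8 + 10 + 5 + 5 + 3 + 2 + 0 + 1 + 2 + 5 = 41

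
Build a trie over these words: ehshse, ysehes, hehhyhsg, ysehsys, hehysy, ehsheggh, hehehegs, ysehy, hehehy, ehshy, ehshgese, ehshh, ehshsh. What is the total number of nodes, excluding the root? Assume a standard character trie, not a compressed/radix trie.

44

Trace insertions, counting only characters that open a new branch:
  "ehshse" → 6 new (e, h, s, h, s, e)
  "ysehes" → 6 new (y, s, e, h, e, s)
  "hehhyhsg" → 8 new (h, e, h, h, y, h, s, g)
  "ysehsys" → prefix "yseh" already present; 3 new (s, y, s)
  "hehysy" → prefix "heh" already present; 3 new (y, s, y)
  "ehsheggh" → prefix "ehsh" already present; 4 new (e, g, g, h)
  "hehehegs" → prefix "heh" already present; 5 new (e, h, e, g, s)
  "ysehy" → prefix "yseh" already present; 1 new (y)
  "hehehy" → prefix "heheh" already present; 1 new (y)
  "ehshy" → prefix "ehsh" already present; 1 new (y)
  "ehshgese" → prefix "ehsh" already present; 4 new (g, e, s, e)
  "ehshh" → prefix "ehsh" already present; 1 new (h)
  "ehshsh" → prefix "ehshs" already present; 1 new (h)
Total nodes = 6 + 6 + 8 + 3 + 3 + 4 + 5 + 1 + 1 + 1 + 4 + 1 + 1 = 44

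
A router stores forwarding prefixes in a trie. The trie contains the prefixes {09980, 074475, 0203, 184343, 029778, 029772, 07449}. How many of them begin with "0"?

6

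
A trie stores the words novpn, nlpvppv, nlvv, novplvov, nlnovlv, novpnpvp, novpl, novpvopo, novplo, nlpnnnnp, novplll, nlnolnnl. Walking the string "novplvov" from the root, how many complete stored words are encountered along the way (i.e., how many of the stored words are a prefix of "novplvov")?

2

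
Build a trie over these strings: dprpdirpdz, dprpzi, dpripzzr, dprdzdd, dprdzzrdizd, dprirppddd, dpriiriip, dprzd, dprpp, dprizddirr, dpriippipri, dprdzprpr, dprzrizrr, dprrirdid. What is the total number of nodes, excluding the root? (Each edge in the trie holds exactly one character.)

Count nodes per top-level branch (shared prefixes stored once):
  'd'-branch (dprdzdd, dprdzprpr, dprdzzrdizd, dpriippipri, dpriiriip, dpripzzr, dprirppddd, dprizddirr, dprpdirpdz, dprpp, dprpzi, dprrirdid, dprzd, dprzrizrr): 68 nodes
Sum: 68

68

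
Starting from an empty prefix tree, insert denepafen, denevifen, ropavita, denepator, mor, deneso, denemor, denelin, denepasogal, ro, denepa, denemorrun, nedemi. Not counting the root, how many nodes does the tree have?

50

Insert word by word; a character creates a node only if that edge doesn't already exist:
  "denepafen" → 9 new (d, e, n, e, p, a, f, e, n)
  "denevifen" → prefix "dene" already present; 5 new (v, i, f, e, n)
  "ropavita" → 8 new (r, o, p, a, v, i, t, a)
  "denepator" → prefix "denepa" already present; 3 new (t, o, r)
  "mor" → 3 new (m, o, r)
  "deneso" → prefix "dene" already present; 2 new (s, o)
  "denemor" → prefix "dene" already present; 3 new (m, o, r)
  "denelin" → prefix "dene" already present; 3 new (l, i, n)
  "denepasogal" → prefix "denepa" already present; 5 new (s, o, g, a, l)
  "ro" → prefix "ro" already present; 0 new (none)
  "denepa" → prefix "denepa" already present; 0 new (none)
  "denemorrun" → prefix "denemor" already present; 3 new (r, u, n)
  "nedemi" → 6 new (n, e, d, e, m, i)
Total nodes = 9 + 5 + 8 + 3 + 3 + 2 + 3 + 3 + 5 + 0 + 0 + 3 + 6 = 50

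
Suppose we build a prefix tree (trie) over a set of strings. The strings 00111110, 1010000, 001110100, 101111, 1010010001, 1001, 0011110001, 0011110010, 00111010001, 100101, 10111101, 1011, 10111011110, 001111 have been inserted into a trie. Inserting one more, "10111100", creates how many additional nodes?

The longest prefix of "10111100" already in the trie is "1011110" (length 7).
Each of the 1 remaining characters creates one node.

1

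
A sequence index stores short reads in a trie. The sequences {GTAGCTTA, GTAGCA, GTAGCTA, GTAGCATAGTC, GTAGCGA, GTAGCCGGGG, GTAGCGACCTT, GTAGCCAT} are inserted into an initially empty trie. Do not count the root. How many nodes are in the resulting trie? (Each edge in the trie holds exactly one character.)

Count nodes per top-level branch (shared prefixes stored once):
  'G'-branch (GTAGCA, GTAGCATAGTC, GTAGCCAT, GTAGCCGGGG, GTAGCGA, GTAGCGACCTT, GTAGCTA, GTAGCTTA): 28 nodes
Sum: 28

28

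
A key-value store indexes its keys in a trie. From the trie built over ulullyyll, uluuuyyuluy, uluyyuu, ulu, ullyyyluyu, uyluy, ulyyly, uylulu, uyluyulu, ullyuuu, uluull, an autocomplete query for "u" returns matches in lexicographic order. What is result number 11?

Filter for "u…" and sort: "ullyuuu", "ullyyyluyu", "ulu", "ulullyyll", "uluull", "uluuuyyuluy", "uluyyuu", "ulyyly", "uylulu", "uyluy", "uyluyulu"
The 11th is uyluyulu.

uyluyulu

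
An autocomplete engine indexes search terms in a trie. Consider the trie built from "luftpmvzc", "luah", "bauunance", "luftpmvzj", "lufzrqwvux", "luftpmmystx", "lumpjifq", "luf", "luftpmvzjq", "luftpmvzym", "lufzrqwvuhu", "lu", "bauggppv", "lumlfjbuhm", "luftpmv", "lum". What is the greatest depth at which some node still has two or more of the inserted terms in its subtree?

Equivalently: take the maximum, over all pairs, of their longest common prefix length.
e.g. "luftpmvzj" and "luftpmvzjq" share the prefix "luftpmvzj" of length 9; no pair shares a longer one.
Longest shared-prefix length: 9

9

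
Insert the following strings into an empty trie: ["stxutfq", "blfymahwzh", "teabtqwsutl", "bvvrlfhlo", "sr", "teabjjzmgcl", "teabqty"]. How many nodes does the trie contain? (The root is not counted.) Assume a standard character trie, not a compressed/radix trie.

47

Insert word by word; a character creates a node only if that edge doesn't already exist:
  "stxutfq" → 7 new (s, t, x, u, t, f, q)
  "blfymahwzh" → 10 new (b, l, f, y, m, a, h, w, z, h)
  "teabtqwsutl" → 11 new (t, e, a, b, t, q, w, s, u, t, l)
  "bvvrlfhlo" → prefix "b" already present; 8 new (v, v, r, l, f, h, l, o)
  "sr" → prefix "s" already present; 1 new (r)
  "teabjjzmgcl" → prefix "teab" already present; 7 new (j, j, z, m, g, c, l)
  "teabqty" → prefix "teab" already present; 3 new (q, t, y)
Total nodes = 7 + 10 + 11 + 8 + 1 + 7 + 3 = 47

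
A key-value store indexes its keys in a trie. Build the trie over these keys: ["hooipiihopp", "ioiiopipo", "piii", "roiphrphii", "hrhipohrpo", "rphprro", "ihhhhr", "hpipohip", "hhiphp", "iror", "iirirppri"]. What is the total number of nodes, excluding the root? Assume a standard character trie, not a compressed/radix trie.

77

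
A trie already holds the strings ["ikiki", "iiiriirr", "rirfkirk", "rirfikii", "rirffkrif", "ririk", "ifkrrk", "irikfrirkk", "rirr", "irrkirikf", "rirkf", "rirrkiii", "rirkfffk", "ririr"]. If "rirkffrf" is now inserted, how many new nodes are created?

2

"rirkff" is already a path in the trie; the remaining "rf" must be added.
Each of the 2 remaining characters creates one node.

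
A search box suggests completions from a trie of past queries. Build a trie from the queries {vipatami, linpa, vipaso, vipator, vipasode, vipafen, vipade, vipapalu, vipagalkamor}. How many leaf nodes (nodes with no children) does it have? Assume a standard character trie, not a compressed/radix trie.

A leaf is a node with no children — equivalently, the end of a word that is not a proper prefix of any other stored word.
Those words: "linpa", "vipade", "vipafen", "vipagalkamor", "vipapalu", "vipasode", "vipatami", "vipator"
Leaf count: 8

8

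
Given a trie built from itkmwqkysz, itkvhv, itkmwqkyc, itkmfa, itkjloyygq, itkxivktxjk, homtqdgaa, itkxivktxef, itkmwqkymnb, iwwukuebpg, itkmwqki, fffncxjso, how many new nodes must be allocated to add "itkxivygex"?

4

"itkxiv" is already a path in the trie; the remaining "ygex" must be added.
Each of the 4 remaining characters creates one node.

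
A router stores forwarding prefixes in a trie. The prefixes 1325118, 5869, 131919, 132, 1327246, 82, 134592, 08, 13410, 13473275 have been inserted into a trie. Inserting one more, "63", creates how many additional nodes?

Nothing in the trie begins with "6"; the whole of "63" is new.
2 − 0 = 2 new nodes.

2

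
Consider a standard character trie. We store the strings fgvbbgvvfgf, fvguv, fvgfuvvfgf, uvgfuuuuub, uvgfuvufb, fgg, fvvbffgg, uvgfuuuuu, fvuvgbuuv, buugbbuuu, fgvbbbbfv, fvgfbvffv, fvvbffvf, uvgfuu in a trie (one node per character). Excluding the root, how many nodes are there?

Trace insertions, counting only characters that open a new branch:
  "fgvbbgvvfgf" → 11 new (f, g, v, b, b, g, v, v, f, g, f)
  "fvguv" → prefix "f" already present; 4 new (v, g, u, v)
  "fvgfuvvfgf" → prefix "fvg" already present; 7 new (f, u, v, v, f, g, f)
  "uvgfuuuuub" → 10 new (u, v, g, f, u, u, u, u, u, b)
  "uvgfuvufb" → prefix "uvgfu" already present; 4 new (v, u, f, b)
  "fgg" → prefix "fg" already present; 1 new (g)
  "fvvbffgg" → prefix "fv" already present; 6 new (v, b, f, f, g, g)
  "uvgfuuuuu" → prefix "uvgfuuuuu" already present; 0 new (none)
  "fvuvgbuuv" → prefix "fv" already present; 7 new (u, v, g, b, u, u, v)
  "buugbbuuu" → 9 new (b, u, u, g, b, b, u, u, u)
  "fgvbbbbfv" → prefix "fgvbb" already present; 4 new (b, b, f, v)
  "fvgfbvffv" → prefix "fvgf" already present; 5 new (b, v, f, f, v)
  "fvvbffvf" → prefix "fvvbff" already present; 2 new (v, f)
  "uvgfuu" → prefix "uvgfuu" already present; 0 new (none)
Total nodes = 11 + 4 + 7 + 10 + 4 + 1 + 6 + 0 + 7 + 9 + 4 + 5 + 2 + 0 = 70

70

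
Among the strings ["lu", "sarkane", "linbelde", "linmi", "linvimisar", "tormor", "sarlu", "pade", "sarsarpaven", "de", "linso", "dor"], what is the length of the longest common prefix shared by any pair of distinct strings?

Look for the deepest trie node that still has at least two words in its subtree.
e.g. "linbelde" and "linmi" share the prefix "lin" of length 3; no pair shares a longer one.
Longest shared-prefix length: 3

3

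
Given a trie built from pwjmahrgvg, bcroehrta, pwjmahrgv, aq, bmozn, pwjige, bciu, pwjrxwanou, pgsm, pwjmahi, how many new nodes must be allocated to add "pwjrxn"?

1

"pwjrx" is already a path in the trie; the remaining "n" must be added.
New nodes needed: |"pwjrxn"| − 5 = 6 − 5 = 1.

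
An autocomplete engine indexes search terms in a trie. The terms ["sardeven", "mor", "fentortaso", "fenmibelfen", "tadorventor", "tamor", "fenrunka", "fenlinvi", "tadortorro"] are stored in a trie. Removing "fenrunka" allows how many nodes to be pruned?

5

A node on "fenrunka"'s path can go only if nothing else ends at it or branches off below it.
The suffix "runka" (5 nodes) is used only by "fenrunka"; the node for "fen" still has the child "t", so pruning stops there.
Nodes removed: 5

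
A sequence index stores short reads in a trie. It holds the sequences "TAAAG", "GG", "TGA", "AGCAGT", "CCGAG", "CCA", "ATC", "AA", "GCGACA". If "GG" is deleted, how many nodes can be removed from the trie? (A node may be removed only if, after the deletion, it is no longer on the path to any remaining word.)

1

Walk "GG" from the leaf back toward the root, removing each node that no remaining word uses.
The suffix "G" (1 node) is used only by "GG"; the node for "G" still has the child "C", so pruning stops there.
Nodes removed: 1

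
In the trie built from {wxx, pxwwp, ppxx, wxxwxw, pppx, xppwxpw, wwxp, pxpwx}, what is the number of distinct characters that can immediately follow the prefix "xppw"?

1

The children of the "xppw" node are the distinct next characters among strings starting with "xppw".
Characters that immediately follow "xppw" among the stored strings: {x}.
That node has 1 child edge.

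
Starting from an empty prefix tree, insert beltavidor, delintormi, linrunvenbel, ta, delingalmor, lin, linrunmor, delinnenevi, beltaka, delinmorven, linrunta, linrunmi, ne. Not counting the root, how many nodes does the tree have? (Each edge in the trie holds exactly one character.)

Insert word by word; a character creates a node only if that edge doesn't already exist:
  "beltavidor" → 10 new (b, e, l, t, a, v, i, d, o, r)
  "delintormi" → 10 new (d, e, l, i, n, t, o, r, m, i)
  "linrunvenbel" → 12 new (l, i, n, r, u, n, v, e, n, b, e, l)
  "ta" → 2 new (t, a)
  "delingalmor" → prefix "delin" already present; 6 new (g, a, l, m, o, r)
  "lin" → prefix "lin" already present; 0 new (none)
  "linrunmor" → prefix "linrun" already present; 3 new (m, o, r)
  "delinnenevi" → prefix "delin" already present; 6 new (n, e, n, e, v, i)
  "beltaka" → prefix "belta" already present; 2 new (k, a)
  "delinmorven" → prefix "delin" already present; 6 new (m, o, r, v, e, n)
  "linrunta" → prefix "linrun" already present; 2 new (t, a)
  "linrunmi" → prefix "linrunm" already present; 1 new (i)
  "ne" → 2 new (n, e)
Total nodes = 10 + 10 + 12 + 2 + 6 + 0 + 3 + 6 + 2 + 6 + 2 + 1 + 2 = 62

62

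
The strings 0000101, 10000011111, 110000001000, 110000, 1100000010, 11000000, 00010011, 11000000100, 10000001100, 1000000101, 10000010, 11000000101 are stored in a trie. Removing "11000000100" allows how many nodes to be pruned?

A node on "11000000100"'s path can go only if nothing else ends at it or branches off below it.
Every node on "11000000100" is still needed (e.g. by "110000001000"), so nothing is freed.
Nodes removed: 0

0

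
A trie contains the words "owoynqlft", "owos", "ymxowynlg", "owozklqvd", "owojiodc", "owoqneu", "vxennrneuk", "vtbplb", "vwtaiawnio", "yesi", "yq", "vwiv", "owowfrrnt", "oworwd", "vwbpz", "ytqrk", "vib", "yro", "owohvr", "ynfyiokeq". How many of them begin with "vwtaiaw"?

1

Walk to "vwtaiaw"; the words in its subtree are exactly those with that prefix.
Words under "vwtaiaw": vwtaiawnio
Count: 1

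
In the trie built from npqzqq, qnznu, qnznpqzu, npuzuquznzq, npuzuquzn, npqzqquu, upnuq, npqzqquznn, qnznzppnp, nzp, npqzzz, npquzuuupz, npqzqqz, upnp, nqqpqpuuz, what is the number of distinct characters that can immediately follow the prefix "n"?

The children of the "n" node are the distinct next characters among strings starting with "n".
Characters that immediately follow "n" among the stored strings: {p, q, z}.
That node has 3 child edges.

3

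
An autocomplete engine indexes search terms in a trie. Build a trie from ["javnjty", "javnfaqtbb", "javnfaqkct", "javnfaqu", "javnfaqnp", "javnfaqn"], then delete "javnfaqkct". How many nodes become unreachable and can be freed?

3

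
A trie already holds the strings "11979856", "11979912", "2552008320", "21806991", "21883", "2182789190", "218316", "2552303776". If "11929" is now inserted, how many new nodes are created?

Walking "11929" from the root, the first 3 characters ("119") follow existing edges; "2" is the first miss.
So 5 − 3 = 2 new nodes.

2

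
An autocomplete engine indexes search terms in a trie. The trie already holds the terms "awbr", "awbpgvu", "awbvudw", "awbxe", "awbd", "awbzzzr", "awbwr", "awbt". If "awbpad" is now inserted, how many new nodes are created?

2

"awbp" is already a path in the trie; the remaining "ad" must be added.
Each of the 2 remaining characters creates one node.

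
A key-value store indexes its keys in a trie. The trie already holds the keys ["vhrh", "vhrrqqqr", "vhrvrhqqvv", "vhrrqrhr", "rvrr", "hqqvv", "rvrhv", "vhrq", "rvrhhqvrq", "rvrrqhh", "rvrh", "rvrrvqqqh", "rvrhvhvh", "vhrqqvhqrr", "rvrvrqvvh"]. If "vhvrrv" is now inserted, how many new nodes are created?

Walking "vhvrrv" from the root, the first 2 characters ("vh") follow existing edges; "v" is the first miss.
New nodes needed: |"vhvrrv"| − 2 = 6 − 2 = 4.

4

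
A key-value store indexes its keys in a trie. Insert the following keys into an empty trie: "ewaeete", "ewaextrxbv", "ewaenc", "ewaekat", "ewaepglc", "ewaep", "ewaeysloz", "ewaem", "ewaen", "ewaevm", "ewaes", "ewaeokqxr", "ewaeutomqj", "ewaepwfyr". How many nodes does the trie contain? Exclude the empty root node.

For each word, the new-node count is its length minus the longest prefix already in the trie:
  "ewaeete" → 7 new (e, w, a, e, e, t, e)
  "ewaextrxbv" → prefix "ewae" already present; 6 new (x, t, r, x, b, v)
  "ewaenc" → prefix "ewae" already present; 2 new (n, c)
  "ewaekat" → prefix "ewae" already present; 3 new (k, a, t)
  "ewaepglc" → prefix "ewae" already present; 4 new (p, g, l, c)
  "ewaep" → prefix "ewaep" already present; 0 new (none)
  "ewaeysloz" → prefix "ewae" already present; 5 new (y, s, l, o, z)
  "ewaem" → prefix "ewae" already present; 1 new (m)
  "ewaen" → prefix "ewaen" already present; 0 new (none)
  "ewaevm" → prefix "ewae" already present; 2 new (v, m)
  "ewaes" → prefix "ewae" already present; 1 new (s)
  "ewaeokqxr" → prefix "ewae" already present; 5 new (o, k, q, x, r)
  "ewaeutomqj" → prefix "ewae" already present; 6 new (u, t, o, m, q, j)
  "ewaepwfyr" → prefix "ewaep" already present; 4 new (w, f, y, r)
Total nodes = 7 + 6 + 2 + 3 + 4 + 0 + 5 + 1 + 0 + 2 + 1 + 5 + 6 + 4 = 46

46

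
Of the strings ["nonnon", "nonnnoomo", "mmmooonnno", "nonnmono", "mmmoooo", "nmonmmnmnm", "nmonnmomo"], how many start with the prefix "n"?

5

Walk to "n"; the words in its subtree are exactly those with that prefix.
Matches: "nmonmmnmnm", "nmonnmomo", "nonnmono", "nonnnoomo", "nonnon"
Count: 5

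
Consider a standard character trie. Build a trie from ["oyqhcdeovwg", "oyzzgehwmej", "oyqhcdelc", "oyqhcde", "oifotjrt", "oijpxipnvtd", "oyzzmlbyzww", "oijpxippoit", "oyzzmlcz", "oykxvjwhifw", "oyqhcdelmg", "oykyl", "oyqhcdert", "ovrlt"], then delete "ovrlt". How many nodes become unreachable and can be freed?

After clearing the end-marker at "ovrlt", prune upward until reaching a node still needed by another word.
The suffix "vrlt" (4 nodes) is used only by "ovrlt"; the node for "o" still has the child "y", so pruning stops there.
Nodes removed: 4

4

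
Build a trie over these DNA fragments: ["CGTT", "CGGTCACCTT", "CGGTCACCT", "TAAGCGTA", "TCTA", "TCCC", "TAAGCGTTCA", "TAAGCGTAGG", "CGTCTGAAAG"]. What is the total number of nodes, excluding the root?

37

Count nodes per top-level branch (shared prefixes stored once):
  'C'-branch (CGGTCACCT, CGGTCACCTT, CGTCTGAAAG, CGTT): 19 nodes
  'T'-branch (TAAGCGTA, TAAGCGTAGG, TAAGCGTTCA, TCCC, TCTA): 18 nodes
Sum: 37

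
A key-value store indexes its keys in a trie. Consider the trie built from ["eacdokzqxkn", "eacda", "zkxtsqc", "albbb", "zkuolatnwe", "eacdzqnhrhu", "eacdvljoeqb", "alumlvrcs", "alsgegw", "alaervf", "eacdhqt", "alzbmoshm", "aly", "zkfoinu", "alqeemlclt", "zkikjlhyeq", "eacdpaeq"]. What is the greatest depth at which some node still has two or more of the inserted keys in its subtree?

The deepest shared node is where two words last agree before diverging.
"eacda" and "eacdhqt" agree on "eacd" (4 characters) before diverging; nothing deeper is shared.
Longest shared-prefix length: 4

4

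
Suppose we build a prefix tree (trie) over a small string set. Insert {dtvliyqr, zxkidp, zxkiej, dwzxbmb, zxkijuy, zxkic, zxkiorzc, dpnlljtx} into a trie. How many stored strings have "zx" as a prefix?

Filter for entries beginning with "zx":
Matches: "zxkic", "zxkidp", "zxkiej", "zxkijuy", "zxkiorzc"
Count: 5

5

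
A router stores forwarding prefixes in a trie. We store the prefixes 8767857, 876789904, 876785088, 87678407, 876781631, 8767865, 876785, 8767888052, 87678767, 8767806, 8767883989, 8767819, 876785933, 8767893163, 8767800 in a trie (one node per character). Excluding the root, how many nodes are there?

Insert word by word; a character creates a node only if that edge doesn't already exist:
  "8767857" → 7 new (8, 7, 6, 7, 8, 5, 7)
  "876789904" → prefix "87678" already present; 4 new (9, 9, 0, 4)
  "876785088" → prefix "876785" already present; 3 new (0, 8, 8)
  "87678407" → prefix "87678" already present; 3 new (4, 0, 7)
  "876781631" → prefix "87678" already present; 4 new (1, 6, 3, 1)
  "8767865" → prefix "87678" already present; 2 new (6, 5)
  "876785" → prefix "876785" already present; 0 new (none)
  "8767888052" → prefix "87678" already present; 5 new (8, 8, 0, 5, 2)
  "87678767" → prefix "87678" already present; 3 new (7, 6, 7)
  "8767806" → prefix "87678" already present; 2 new (0, 6)
  "8767883989" → prefix "876788" already present; 4 new (3, 9, 8, 9)
  "8767819" → prefix "876781" already present; 1 new (9)
  "876785933" → prefix "876785" already present; 3 new (9, 3, 3)
  "8767893163" → prefix "876789" already present; 4 new (3, 1, 6, 3)
  "8767800" → prefix "876780" already present; 1 new (0)
Total nodes = 7 + 4 + 3 + 3 + 4 + 2 + 0 + 5 + 3 + 2 + 4 + 1 + 3 + 4 + 1 = 46

46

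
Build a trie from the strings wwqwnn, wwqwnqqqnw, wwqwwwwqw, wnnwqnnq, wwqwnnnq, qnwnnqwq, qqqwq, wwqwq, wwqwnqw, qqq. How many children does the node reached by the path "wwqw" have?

The children of the "wwqw" node are the distinct next characters among strings starting with "wwqw".
Distinct next characters after "wwqw": n, q, w.
That node has 3 child edges.

3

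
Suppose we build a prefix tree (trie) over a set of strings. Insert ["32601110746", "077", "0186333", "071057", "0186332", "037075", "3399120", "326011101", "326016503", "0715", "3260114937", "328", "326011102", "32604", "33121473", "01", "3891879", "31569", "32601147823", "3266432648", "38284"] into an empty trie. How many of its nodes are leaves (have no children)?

20

A leaf is a node with no children — equivalently, the end of a word that is not a proper prefix of any other stored word.
Those words: "0186332", "0186333", "037075", "071057", "0715", "077", "31569", "326011101", "326011102", "32601110746", "32601147823", "3260114937", "326016503", "32604", "3266432648", "328", "33121473", "3399120", "38284", "3891879"
Leaf count: 20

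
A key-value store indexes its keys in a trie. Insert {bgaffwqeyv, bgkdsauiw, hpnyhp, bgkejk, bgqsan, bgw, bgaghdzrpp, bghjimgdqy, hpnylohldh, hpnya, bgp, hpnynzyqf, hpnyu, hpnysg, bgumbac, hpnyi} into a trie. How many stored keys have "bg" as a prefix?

9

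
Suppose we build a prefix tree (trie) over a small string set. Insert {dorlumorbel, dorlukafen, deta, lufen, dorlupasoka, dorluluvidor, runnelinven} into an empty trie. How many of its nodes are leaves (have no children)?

7

Leaves are exactly the stored words that no other stored word extends.
Those words: "deta", "dorlukafen", "dorluluvidor", "dorlumorbel", "dorlupasoka", "lufen", "runnelinven"
Leaf count: 7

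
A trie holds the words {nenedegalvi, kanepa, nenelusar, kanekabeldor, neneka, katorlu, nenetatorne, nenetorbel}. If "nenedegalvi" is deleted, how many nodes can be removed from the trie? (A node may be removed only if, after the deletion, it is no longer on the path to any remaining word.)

7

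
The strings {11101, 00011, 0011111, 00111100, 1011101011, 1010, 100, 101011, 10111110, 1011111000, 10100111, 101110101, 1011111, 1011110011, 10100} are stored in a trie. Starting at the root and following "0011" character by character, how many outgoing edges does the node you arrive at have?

1

Walk "0011" from the root, arriving at one node.
Distinct next characters after "0011": 1.
That node has 1 child edge.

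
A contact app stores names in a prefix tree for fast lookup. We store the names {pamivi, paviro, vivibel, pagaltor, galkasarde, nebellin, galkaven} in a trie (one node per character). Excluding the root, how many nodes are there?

Insert word by word; a character creates a node only if that edge doesn't already exist:
  "pamivi" → 6 new (p, a, m, i, v, i)
  "paviro" → prefix "pa" already present; 4 new (v, i, r, o)
  "vivibel" → 7 new (v, i, v, i, b, e, l)
  "pagaltor" → prefix "pa" already present; 6 new (g, a, l, t, o, r)
  "galkasarde" → 10 new (g, a, l, k, a, s, a, r, d, e)
  "nebellin" → 8 new (n, e, b, e, l, l, i, n)
  "galkaven" → prefix "galka" already present; 3 new (v, e, n)
Total nodes = 6 + 4 + 7 + 6 + 10 + 8 + 3 = 44

44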